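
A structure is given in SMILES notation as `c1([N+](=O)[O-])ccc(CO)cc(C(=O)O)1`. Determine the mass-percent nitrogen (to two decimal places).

Atom tally by fragment:
  benzene ring core → C:6 H:6
  (− 3 ring H displaced by substituents)
  + NO2 → N:1 O:2
  + CH2OH → C:1 H:3 O:1
  + COOH → C:1 H:1 O:2
Element totals:
  C: 8
  H: 7
  N: 1
  O: 5
Molecular formula: C8H7NO5.
Molar mass = 197.146 g/mol.
Mass from N: 1 × 14.007 = 14.007 g/mol.
%N = 14.007 / 197.146 × 100 = 7.10%.

7.10%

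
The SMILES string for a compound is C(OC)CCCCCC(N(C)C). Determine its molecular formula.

Atom tally by fragment:
  CH3OCH2 → C:2 H:5 O:1
  CH2 → C:1 H:2
  CH2 → C:1 H:2
  CH2 → C:1 H:2
  CH2 → C:1 H:2
  CH2 → C:1 H:2
  CH2N(CH3)2 → C:3 H:8 N:1
Element totals:
  C: 10
  H: 23
  N: 1
  O: 1

C10H23NO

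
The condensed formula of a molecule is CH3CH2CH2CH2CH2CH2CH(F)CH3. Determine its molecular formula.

C8H17F

Element totals:
  C: 8
  H: 17
  F: 1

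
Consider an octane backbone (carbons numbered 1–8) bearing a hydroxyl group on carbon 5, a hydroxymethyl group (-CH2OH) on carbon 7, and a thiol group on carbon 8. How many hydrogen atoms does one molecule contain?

20

Atom tally by fragment:
  CH3 → C:1 H:3
  CH2 → C:1 H:2
  CH2 → C:1 H:2
  CH2 → C:1 H:2
  CH(OH) → C:1 H:2 O:1
  CH2 → C:1 H:2
  CH(CH2OH) → C:2 H:4 O:1
  CH2SH → C:1 H:3 S:1
Element totals:
  C: 9
  H: 20
  O: 2
  S: 1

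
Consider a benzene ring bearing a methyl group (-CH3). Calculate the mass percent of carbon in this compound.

Atom tally by fragment:
  benzene ring core → C:6 H:6
  (− 1 ring H displaced by substituents)
  + CH3 → C:1 H:3
Element totals:
  C: 7
  H: 8
Molecular formula: C7H8.
Molar mass = 92.141 g/mol.
Mass from C: 7 × 12.011 = 84.077 g/mol.
%C = 84.077 / 92.141 × 100 = 91.25%.

91.25%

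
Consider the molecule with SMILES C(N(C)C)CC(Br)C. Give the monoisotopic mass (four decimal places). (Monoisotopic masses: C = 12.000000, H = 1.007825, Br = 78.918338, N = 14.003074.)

Atom tally by fragment:
  (CH3)2NCH2 → C:3 H:8 N:1
  CH2 → C:1 H:2
  CH(Br) → C:1 H:1 Br:1
  CH3 → C:1 H:3
Element totals:
  C: 6
  H: 14
  Br: 1
  N: 1
Molecular formula: C6H14BrN.
  M = 6(12.0) + 14(1.007825) + 78.918338 + 14.003074
    = 72.000000 + 14.109550 + 78.918338 + 14.003074 = 179.030962

179.0310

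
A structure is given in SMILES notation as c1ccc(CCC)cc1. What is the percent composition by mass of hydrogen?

10.06%

Atom tally by fragment:
  benzene ring core → C:6 H:6
  (− 1 ring H displaced by substituents)
  + CH2CH2CH3 → C:3 H:7
Element totals:
  C: 9
  H: 12
Molecular formula: C9H12.
Molar mass = 120.195 g/mol.
Mass from H: 12 × 1.008 = 12.096 g/mol.
%H = 12.096 / 120.195 × 100 = 10.06%.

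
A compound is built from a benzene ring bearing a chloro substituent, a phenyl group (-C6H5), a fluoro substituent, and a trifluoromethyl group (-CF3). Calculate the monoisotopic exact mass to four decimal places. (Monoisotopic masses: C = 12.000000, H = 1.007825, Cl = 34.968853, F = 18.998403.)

274.0172

Atom tally by fragment:
  benzene ring core → C:6 H:6
  (− 4 ring H displaced by substituents)
  + Cl → Cl:1
  + C6H5 → C:6 H:5
  + F → F:1
  + CF3 → C:1 F:3
Element totals:
  C: 13
  H: 7
  Cl: 1
  F: 4
Molecular formula: C13H7ClF4.
  M = 13(12.0) + 7(1.007825) + 34.968853 + 4(18.998403)
    = 156.000000 + 7.054775 + 34.968853 + 75.993612 = 274.017240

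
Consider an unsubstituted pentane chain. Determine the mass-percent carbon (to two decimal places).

Atom tally by fragment:
  CH3 → C:1 H:3
  CH2 → C:1 H:2
  CH2 → C:1 H:2
  CH2 → C:1 H:2
  CH3 → C:1 H:3
Element totals:
  C: 5
  H: 12
Molecular formula: C5H12.
Molar mass = 72.151 g/mol.
Mass from C: 5 × 12.011 = 60.055 g/mol.
%C = 60.055 / 72.151 × 100 = 83.24%.

83.24%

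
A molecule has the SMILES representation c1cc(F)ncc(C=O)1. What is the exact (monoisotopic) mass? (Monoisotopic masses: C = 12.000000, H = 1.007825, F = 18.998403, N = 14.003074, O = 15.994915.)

125.0277

Atom tally by fragment:
  pyridine ring core → C:5 H:5 N:1
  (− 2 ring H displaced by substituents)
  + F → F:1
  + CHO → C:1 H:1 O:1
Element totals:
  C: 6
  H: 4
  F: 1
  N: 1
  O: 1
Molecular formula: C6H4FNO.
  M = 6(12.0) + 4(1.007825) + 18.998403 + 14.003074 + 15.994915
    = 72.000000 + 4.031300 + 18.998403 + 14.003074 + 15.994915 = 125.027692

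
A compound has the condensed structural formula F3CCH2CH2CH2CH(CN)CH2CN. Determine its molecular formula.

Atom tally by fragment:
  F3CCH2 → C:2 H:2 F:3
  CH2 → C:1 H:2
  CH2 → C:1 H:2
  CH(CN) → C:2 H:1 N:1
  CH2CN → C:2 H:2 N:1
Element totals:
  C: 8
  H: 9
  F: 3
  N: 2

C8H9F3N2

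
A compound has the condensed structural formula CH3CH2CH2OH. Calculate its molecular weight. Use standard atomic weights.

60.10 g/mol

Atom tally by fragment:
  CH3 → C:1 H:3
  CH2CH2OH → C:2 H:5 O:1
Element totals:
  C: 3
  H: 8
  O: 1
Molecular formula: C3H8O.
  M = 3(12.011) + 8(1.008) + 15.999
    = 36.033 + 8.064 + 15.999 = 60.096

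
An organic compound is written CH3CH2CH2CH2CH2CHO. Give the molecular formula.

Element totals:
  C: 6
  H: 12
  O: 1

C6H12O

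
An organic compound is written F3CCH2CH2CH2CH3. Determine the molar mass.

126.12 g/mol

Element totals:
  C: 5
  H: 9
  F: 3
Molecular formula: C5H9F3.
  M = 5(12.011) + 9(1.008) + 3(18.998)
    = 60.055 + 9.072 + 56.994 = 126.121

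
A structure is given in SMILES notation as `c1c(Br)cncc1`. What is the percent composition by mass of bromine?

50.57%

Atom tally by fragment:
  pyridine ring core → C:5 H:5 N:1
  (− 1 ring H displaced by substituents)
  + Br → Br:1
Element totals:
  C: 5
  H: 4
  Br: 1
  N: 1
Molecular formula: C5H4BrN.
Molar mass = 157.998 g/mol.
Mass from Br: 1 × 79.904 = 79.904 g/mol.
%Br = 79.904 / 157.998 × 100 = 50.57%.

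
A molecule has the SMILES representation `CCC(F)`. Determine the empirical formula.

Atom tally by fragment:
  CH3 → C:1 H:3
  CH2 → C:1 H:2
  CH2F → C:1 H:2 F:1
Element totals:
  C: 3
  H: 7
  F: 1
Molecular formula: C3H7F.
gcd of subscripts (3, 1, 7) = 1, so the empirical formula equals the molecular formula.

C3H7F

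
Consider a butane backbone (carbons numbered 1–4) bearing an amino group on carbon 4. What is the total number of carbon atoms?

4

Atom tally by fragment:
  CH3 → C:1 H:3
  CH2 → C:1 H:2
  CH2 → C:1 H:2
  CH2NH2 → C:1 H:4 N:1
Element totals:
  C: 4
  H: 11
  N: 1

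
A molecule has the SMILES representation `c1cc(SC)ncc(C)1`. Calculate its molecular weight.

Atom tally by fragment:
  pyridine ring core → C:5 H:5 N:1
  (− 2 ring H displaced by substituents)
  + SCH3 → C:1 H:3 S:1
  + CH3 → C:1 H:3
Element totals:
  C: 7
  H: 9
  N: 1
  S: 1
Molecular formula: C7H9NS.
  M = 7(12.011) + 9(1.008) + 14.007 + 32.06
    = 84.077 + 9.072 + 14.007 + 32.060 = 139.216

139.22 g/mol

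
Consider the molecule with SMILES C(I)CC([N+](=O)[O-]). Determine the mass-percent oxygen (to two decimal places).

14.88%

Atom tally by fragment:
  ICH2 → C:1 H:2 I:1
  CH2 → C:1 H:2
  CH2NO2 → C:1 H:2 N:1 O:2
Element totals:
  C: 3
  H: 6
  I: 1
  N: 1
  O: 2
Molecular formula: C3H6INO2.
Molar mass = 214.990 g/mol.
Mass from O: 2 × 15.999 = 31.998 g/mol.
%O = 31.998 / 214.990 × 100 = 14.88%.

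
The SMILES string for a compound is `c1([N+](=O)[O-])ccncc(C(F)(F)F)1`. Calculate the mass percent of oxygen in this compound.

16.66%

Atom tally by fragment:
  pyridine ring core → C:5 H:5 N:1
  (− 2 ring H displaced by substituents)
  + NO2 → N:1 O:2
  + CF3 → C:1 F:3
Element totals:
  C: 6
  H: 3
  F: 3
  N: 2
  O: 2
Molecular formula: C6H3F3N2O2.
Molar mass = 192.096 g/mol.
Mass from O: 2 × 15.999 = 31.998 g/mol.
%O = 31.998 / 192.096 × 100 = 16.66%.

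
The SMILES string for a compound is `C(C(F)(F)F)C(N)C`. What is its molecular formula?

C4H8F3N

Atom tally by fragment:
  F3CCH2 → C:2 H:2 F:3
  CH(NH2) → C:1 H:3 N:1
  CH3 → C:1 H:3
Element totals:
  C: 4
  H: 8
  F: 3
  N: 1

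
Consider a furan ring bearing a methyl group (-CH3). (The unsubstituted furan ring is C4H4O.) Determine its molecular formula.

Atom tally by fragment:
  furan ring core → C:4 H:4 O:1
  (− 1 ring H displaced by substituents)
  + CH3 → C:1 H:3
Element totals:
  C: 5
  H: 6
  O: 1

C5H6O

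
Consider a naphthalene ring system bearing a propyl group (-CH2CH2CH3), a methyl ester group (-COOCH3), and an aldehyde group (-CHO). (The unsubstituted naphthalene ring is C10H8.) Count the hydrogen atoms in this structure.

16

Atom tally by fragment:
  naphthalene ring system core → C:10 H:8
  (− 3 ring H displaced by substituents)
  + CH2CH2CH3 → C:3 H:7
  + COOCH3 → C:2 H:3 O:2
  + CHO → C:1 H:1 O:1
Element totals:
  C: 16
  H: 16
  O: 3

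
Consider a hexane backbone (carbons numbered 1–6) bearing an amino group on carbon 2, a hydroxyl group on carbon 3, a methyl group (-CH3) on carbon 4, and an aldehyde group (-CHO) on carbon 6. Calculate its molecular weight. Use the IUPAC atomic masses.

Atom tally by fragment:
  CH3 → C:1 H:3
  CH(NH2) → C:1 H:3 N:1
  CH(OH) → C:1 H:2 O:1
  CH(CH3) → C:2 H:4
  CH2 → C:1 H:2
  CH2CHO → C:2 H:3 O:1
Element totals:
  C: 8
  H: 17
  N: 1
  O: 2
Molecular formula: C8H17NO2.
  M = 8(12.011) + 17(1.008) + 14.007 + 2(15.999)
    = 96.088 + 17.136 + 14.007 + 31.998 = 159.229

159.23 g/mol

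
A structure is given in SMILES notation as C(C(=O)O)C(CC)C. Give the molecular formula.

C6H12O2

Atom tally by fragment:
  HOOCCH2 → C:2 H:3 O:2
  CH(C2H5) → C:3 H:6
  CH3 → C:1 H:3
Element totals:
  C: 6
  H: 12
  O: 2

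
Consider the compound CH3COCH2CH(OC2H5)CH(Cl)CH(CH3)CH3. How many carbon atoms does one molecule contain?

10

Atom tally by fragment:
  CH3COCH2 → C:3 H:5 O:1
  CH(OC2H5) → C:3 H:6 O:1
  CH(Cl) → C:1 H:1 Cl:1
  CH(CH3) → C:2 H:4
  CH3 → C:1 H:3
Element totals:
  C: 10
  H: 19
  Cl: 1
  O: 2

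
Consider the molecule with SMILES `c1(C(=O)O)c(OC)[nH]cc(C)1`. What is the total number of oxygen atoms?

Atom tally by fragment:
  pyrrole ring core → C:4 H:5 N:1
  (− 3 ring H displaced by substituents)
  + COOH → C:1 H:1 O:2
  + OCH3 → C:1 H:3 O:1
  + CH3 → C:1 H:3
Element totals:
  C: 7
  H: 9
  N: 1
  O: 3

3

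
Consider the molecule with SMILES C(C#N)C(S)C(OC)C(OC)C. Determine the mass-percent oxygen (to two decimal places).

16.91%

Atom tally by fragment:
  NCCH2 → C:2 H:2 N:1
  CH(SH) → C:1 H:2 S:1
  CH(OCH3) → C:2 H:4 O:1
  CH(OCH3) → C:2 H:4 O:1
  CH3 → C:1 H:3
Element totals:
  C: 8
  H: 15
  N: 1
  O: 2
  S: 1
Molecular formula: C8H15NO2S.
Molar mass = 189.273 g/mol.
Mass from O: 2 × 15.999 = 31.998 g/mol.
%O = 31.998 / 189.273 × 100 = 16.91%.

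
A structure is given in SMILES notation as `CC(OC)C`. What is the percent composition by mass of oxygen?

Atom tally by fragment:
  CH3 → C:1 H:3
  CH(OCH3) → C:2 H:4 O:1
  CH3 → C:1 H:3
Element totals:
  C: 4
  H: 10
  O: 1
Molecular formula: C4H10O.
Molar mass = 74.123 g/mol.
Mass from O: 1 × 15.999 = 15.999 g/mol.
%O = 15.999 / 74.123 × 100 = 21.58%.

21.58%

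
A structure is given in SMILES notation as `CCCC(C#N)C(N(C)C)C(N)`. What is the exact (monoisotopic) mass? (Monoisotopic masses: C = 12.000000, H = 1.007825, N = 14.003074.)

Atom tally by fragment:
  CH3 → C:1 H:3
  CH2 → C:1 H:2
  CH2 → C:1 H:2
  CH(CN) → C:2 H:1 N:1
  CH(N(CH3)2) → C:3 H:7 N:1
  CH2NH2 → C:1 H:4 N:1
Element totals:
  C: 9
  H: 19
  N: 3
Molecular formula: C9H19N3.
  M = 9(12.0) + 19(1.007825) + 3(14.003074)
    = 108.000000 + 19.148675 + 42.009222 = 169.157897

169.1579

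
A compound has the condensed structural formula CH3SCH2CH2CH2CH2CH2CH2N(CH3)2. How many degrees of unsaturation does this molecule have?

0

Element totals:
  C: 9
  H: 21
  N: 1
  S: 1
Molecular formula: C9H21NS.
DoU = (2C + 2 + N − H − X) / 2 = (2·9 + 2 + 1 − 21 − 0) / 2 = 0.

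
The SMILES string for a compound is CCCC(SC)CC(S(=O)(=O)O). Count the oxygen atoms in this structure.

Atom tally by fragment:
  CH3 → C:1 H:3
  CH2 → C:1 H:2
  CH2 → C:1 H:2
  CH(SCH3) → C:2 H:4 S:1
  CH2 → C:1 H:2
  CH2SO3H → C:1 H:3 S:1 O:3
Element totals:
  C: 7
  H: 16
  O: 3
  S: 2

3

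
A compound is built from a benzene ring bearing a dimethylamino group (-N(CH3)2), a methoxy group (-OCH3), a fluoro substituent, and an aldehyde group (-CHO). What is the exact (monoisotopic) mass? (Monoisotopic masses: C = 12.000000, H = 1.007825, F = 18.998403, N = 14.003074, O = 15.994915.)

197.0852

Atom tally by fragment:
  benzene ring core → C:6 H:6
  (− 4 ring H displaced by substituents)
  + N(CH3)2 → N:1 C:2 H:6
  + OCH3 → C:1 H:3 O:1
  + F → F:1
  + CHO → C:1 H:1 O:1
Element totals:
  C: 10
  H: 12
  F: 1
  N: 1
  O: 2
Molecular formula: C10H12FNO2.
  M = 10(12.0) + 12(1.007825) + 18.998403 + 14.003074 + 2(15.994915)
    = 120.000000 + 12.093900 + 18.998403 + 14.003074 + 31.989830 = 197.085207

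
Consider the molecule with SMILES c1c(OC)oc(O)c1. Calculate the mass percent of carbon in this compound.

Atom tally by fragment:
  furan ring core → C:4 H:4 O:1
  (− 2 ring H displaced by substituents)
  + OCH3 → C:1 H:3 O:1
  + OH → O:1 H:1
Element totals:
  C: 5
  H: 6
  O: 3
Molecular formula: C5H6O3.
Molar mass = 114.100 g/mol.
Mass from C: 5 × 12.011 = 60.055 g/mol.
%C = 60.055 / 114.100 × 100 = 52.63%.

52.63%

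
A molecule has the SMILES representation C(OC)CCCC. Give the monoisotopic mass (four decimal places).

102.1045

Atom tally by fragment:
  CH3OCH2 → C:2 H:5 O:1
  CH2 → C:1 H:2
  CH2 → C:1 H:2
  CH2 → C:1 H:2
  CH3 → C:1 H:3
Element totals:
  C: 6
  H: 14
  O: 1
Molecular formula: C6H14O.
  M = 6(12.0) + 14(1.007825) + 15.994915
    = 72.000000 + 14.109550 + 15.994915 = 102.104465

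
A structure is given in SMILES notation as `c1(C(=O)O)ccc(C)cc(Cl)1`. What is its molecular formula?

C8H7ClO2

Atom tally by fragment:
  benzene ring core → C:6 H:6
  (− 3 ring H displaced by substituents)
  + COOH → C:1 H:1 O:2
  + CH3 → C:1 H:3
  + Cl → Cl:1
Element totals:
  C: 8
  H: 7
  Cl: 1
  O: 2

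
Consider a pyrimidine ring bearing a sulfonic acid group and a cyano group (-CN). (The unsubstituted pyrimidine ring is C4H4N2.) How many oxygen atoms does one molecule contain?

3

Atom tally by fragment:
  pyrimidine ring core → C:4 H:4 N:2
  (− 2 ring H displaced by substituents)
  + SO3H → S:1 O:3 H:1
  + CN → C:1 N:1
Element totals:
  C: 5
  H: 3
  N: 3
  O: 3
  S: 1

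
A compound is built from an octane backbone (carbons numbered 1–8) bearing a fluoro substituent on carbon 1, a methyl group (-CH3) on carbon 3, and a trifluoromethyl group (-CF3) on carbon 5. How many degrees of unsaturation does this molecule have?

0

Atom tally by fragment:
  FCH2 → C:1 H:2 F:1
  CH2 → C:1 H:2
  CH(CH3) → C:2 H:4
  CH2 → C:1 H:2
  CH(CF3) → C:2 H:1 F:3
  CH2 → C:1 H:2
  CH2 → C:1 H:2
  CH3 → C:1 H:3
Element totals:
  C: 10
  H: 18
  F: 4
Molecular formula: C10H18F4.
DoU = (2C + 2 + N − H − X) / 2 = (2·10 + 2 + 0 − 18 − 4) / 2 = 0.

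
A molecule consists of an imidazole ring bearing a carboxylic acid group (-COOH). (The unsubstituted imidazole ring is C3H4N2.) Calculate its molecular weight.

Atom tally by fragment:
  imidazole ring core → C:3 H:4 N:2
  (− 1 ring H displaced by substituents)
  + COOH → C:1 H:1 O:2
Element totals:
  C: 4
  H: 4
  N: 2
  O: 2
Molecular formula: C4H4N2O2.
  M = 4(12.011) + 4(1.008) + 2(14.007) + 2(15.999)
    = 48.044 + 4.032 + 28.014 + 31.998 = 112.088

112.09 g/mol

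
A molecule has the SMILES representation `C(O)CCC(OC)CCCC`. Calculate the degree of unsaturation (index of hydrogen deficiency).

Atom tally by fragment:
  HOCH2 → C:1 H:3 O:1
  CH2 → C:1 H:2
  CH2 → C:1 H:2
  CH(OCH3) → C:2 H:4 O:1
  CH2 → C:1 H:2
  CH2 → C:1 H:2
  CH2 → C:1 H:2
  CH3 → C:1 H:3
Element totals:
  C: 9
  H: 20
  O: 2
Molecular formula: C9H20O2.
DoU = (2C + 2 + N − H − X) / 2 = (2·9 + 2 + 0 − 20 − 0) / 2 = 0.

0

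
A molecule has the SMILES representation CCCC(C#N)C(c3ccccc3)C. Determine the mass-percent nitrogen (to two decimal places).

7.48%

Atom tally by fragment:
  CH3 → C:1 H:3
  CH2 → C:1 H:2
  CH2 → C:1 H:2
  CH(CN) → C:2 H:1 N:1
  CH(C6H5) → C:7 H:6
  CH3 → C:1 H:3
Element totals:
  C: 13
  H: 17
  N: 1
Molecular formula: C13H17N.
Molar mass = 187.286 g/mol.
Mass from N: 1 × 14.007 = 14.007 g/mol.
%N = 14.007 / 187.286 × 100 = 7.48%.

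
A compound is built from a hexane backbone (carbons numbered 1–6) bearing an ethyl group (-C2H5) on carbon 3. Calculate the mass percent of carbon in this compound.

Atom tally by fragment:
  CH3 → C:1 H:3
  CH2 → C:1 H:2
  CH(C2H5) → C:3 H:6
  CH2 → C:1 H:2
  CH2 → C:1 H:2
  CH3 → C:1 H:3
Element totals:
  C: 8
  H: 18
Molecular formula: C8H18.
Molar mass = 114.232 g/mol.
Mass from C: 8 × 12.011 = 96.088 g/mol.
%C = 96.088 / 114.232 × 100 = 84.12%.

84.12%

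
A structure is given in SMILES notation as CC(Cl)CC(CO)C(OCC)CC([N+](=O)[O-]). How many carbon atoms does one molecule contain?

10

Atom tally by fragment:
  CH3 → C:1 H:3
  CH(Cl) → C:1 H:1 Cl:1
  CH2 → C:1 H:2
  CH(CH2OH) → C:2 H:4 O:1
  CH(OC2H5) → C:3 H:6 O:1
  CH2 → C:1 H:2
  CH2NO2 → C:1 H:2 N:1 O:2
Element totals:
  C: 10
  H: 20
  Cl: 1
  N: 1
  O: 4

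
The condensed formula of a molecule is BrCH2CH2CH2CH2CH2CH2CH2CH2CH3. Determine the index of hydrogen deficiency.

Atom tally by fragment:
  BrCH2 → C:1 H:2 Br:1
  CH2 → C:1 H:2
  CH2 → C:1 H:2
  CH2 → C:1 H:2
  CH2 → C:1 H:2
  CH2 → C:1 H:2
  CH2 → C:1 H:2
  CH2 → C:1 H:2
  CH3 → C:1 H:3
Element totals:
  C: 9
  H: 19
  Br: 1
Molecular formula: C9H19Br.
DoU = (2C + 2 + N − H − X) / 2 = (2·9 + 2 + 0 − 19 − 1) / 2 = 0.

0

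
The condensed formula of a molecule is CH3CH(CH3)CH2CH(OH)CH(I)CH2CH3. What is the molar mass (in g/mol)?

Element totals:
  C: 8
  H: 17
  I: 1
  O: 1
Molecular formula: C8H17IO.
  M = 8(12.011) + 17(1.008) + 126.904 + 15.999
    = 96.088 + 17.136 + 126.904 + 15.999 = 256.127

256.13 g/mol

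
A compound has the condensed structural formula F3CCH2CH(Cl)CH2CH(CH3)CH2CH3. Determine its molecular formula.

C8H14ClF3

Element totals:
  C: 8
  H: 14
  Cl: 1
  F: 3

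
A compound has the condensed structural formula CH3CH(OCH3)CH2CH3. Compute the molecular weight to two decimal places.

Element totals:
  C: 5
  H: 12
  O: 1
Molecular formula: C5H12O.
  M = 5(12.011) + 12(1.008) + 15.999
    = 60.055 + 12.096 + 15.999 = 88.150

88.15 g/mol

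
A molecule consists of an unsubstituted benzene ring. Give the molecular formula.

Atom tally by fragment:
  benzene ring core → C:6 H:6
Element totals:
  C: 6
  H: 6

C6H6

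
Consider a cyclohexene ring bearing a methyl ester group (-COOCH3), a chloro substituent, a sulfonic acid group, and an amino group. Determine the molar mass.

269.70 g/mol

Atom tally by fragment:
  cyclohexene ring core → C:6 H:10
  (− 4 ring H displaced by substituents)
  + COOCH3 → C:2 H:3 O:2
  + Cl → Cl:1
  + SO3H → S:1 O:3 H:1
  + NH2 → N:1 H:2
Element totals:
  C: 8
  H: 12
  Cl: 1
  N: 1
  O: 5
  S: 1
Molecular formula: C8H12ClNO5S.
  M = 8(12.011) + 12(1.008) + 35.45 + 14.007 + 5(15.999) + 32.06
    = 96.088 + 12.096 + 35.450 + 14.007 + 79.995 + 32.060 = 269.696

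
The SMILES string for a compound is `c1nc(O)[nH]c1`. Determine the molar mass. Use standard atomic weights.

Atom tally by fragment:
  imidazole ring core → C:3 H:4 N:2
  (− 1 ring H displaced by substituents)
  + OH → O:1 H:1
Element totals:
  C: 3
  H: 4
  N: 2
  O: 1
Molecular formula: C3H4N2O.
  M = 3(12.011) + 4(1.008) + 2(14.007) + 15.999
    = 36.033 + 4.032 + 28.014 + 15.999 = 84.078

84.08 g/mol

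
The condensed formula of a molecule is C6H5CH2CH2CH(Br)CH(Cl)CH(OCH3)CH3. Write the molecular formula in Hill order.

C13H18BrClO

Element totals:
  C: 13
  H: 18
  Br: 1
  Cl: 1
  O: 1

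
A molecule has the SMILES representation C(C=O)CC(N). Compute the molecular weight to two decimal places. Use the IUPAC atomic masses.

87.12 g/mol

Atom tally by fragment:
  OHCCH2 → C:2 H:3 O:1
  CH2 → C:1 H:2
  CH2NH2 → C:1 H:4 N:1
Element totals:
  C: 4
  H: 9
  N: 1
  O: 1
Molecular formula: C4H9NO.
  M = 4(12.011) + 9(1.008) + 14.007 + 15.999
    = 48.044 + 9.072 + 14.007 + 15.999 = 87.122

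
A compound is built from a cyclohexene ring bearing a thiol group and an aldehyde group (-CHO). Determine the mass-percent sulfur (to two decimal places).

22.54%

Atom tally by fragment:
  cyclohexene ring core → C:6 H:10
  (− 2 ring H displaced by substituents)
  + SH → S:1 H:1
  + CHO → C:1 H:1 O:1
Element totals:
  C: 7
  H: 10
  O: 1
  S: 1
Molecular formula: C7H10OS.
Molar mass = 142.216 g/mol.
Mass from S: 1 × 32.06 = 32.060 g/mol.
%S = 32.060 / 142.216 × 100 = 22.54%.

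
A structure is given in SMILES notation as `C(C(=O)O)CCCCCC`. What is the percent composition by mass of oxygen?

22.19%

Atom tally by fragment:
  HOOCCH2 → C:2 H:3 O:2
  CH2 → C:1 H:2
  CH2 → C:1 H:2
  CH2 → C:1 H:2
  CH2 → C:1 H:2
  CH2 → C:1 H:2
  CH3 → C:1 H:3
Element totals:
  C: 8
  H: 16
  O: 2
Molecular formula: C8H16O2.
Molar mass = 144.214 g/mol.
Mass from O: 2 × 15.999 = 31.998 g/mol.
%O = 31.998 / 144.214 × 100 = 22.19%.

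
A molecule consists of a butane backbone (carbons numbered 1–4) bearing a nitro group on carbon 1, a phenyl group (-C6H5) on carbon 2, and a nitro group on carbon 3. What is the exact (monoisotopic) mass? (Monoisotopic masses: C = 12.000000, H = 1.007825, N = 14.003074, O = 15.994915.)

Atom tally by fragment:
  O2NCH2 → C:1 H:2 N:1 O:2
  CH(C6H5) → C:7 H:6
  CH(NO2) → C:1 H:1 N:1 O:2
  CH3 → C:1 H:3
Element totals:
  C: 10
  H: 12
  N: 2
  O: 4
Molecular formula: C10H12N2O4.
  M = 10(12.0) + 12(1.007825) + 2(14.003074) + 4(15.994915)
    = 120.000000 + 12.093900 + 28.006148 + 63.979660 = 224.079708

224.0797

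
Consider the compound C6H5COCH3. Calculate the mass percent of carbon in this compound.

79.97%

Element totals:
  C: 8
  H: 8
  O: 1
Molecular formula: C8H8O.
Molar mass = 120.151 g/mol.
Mass from C: 8 × 12.011 = 96.088 g/mol.
%C = 96.088 / 120.151 × 100 = 79.97%.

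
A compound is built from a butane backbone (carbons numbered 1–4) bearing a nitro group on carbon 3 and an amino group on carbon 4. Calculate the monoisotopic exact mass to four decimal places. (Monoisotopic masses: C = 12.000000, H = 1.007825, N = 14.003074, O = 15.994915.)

118.0742

Atom tally by fragment:
  CH3 → C:1 H:3
  CH2 → C:1 H:2
  CH(NO2) → C:1 H:1 N:1 O:2
  CH2NH2 → C:1 H:4 N:1
Element totals:
  C: 4
  H: 10
  N: 2
  O: 2
Molecular formula: C4H10N2O2.
  M = 4(12.0) + 10(1.007825) + 2(14.003074) + 2(15.994915)
    = 48.000000 + 10.078250 + 28.006148 + 31.989830 = 118.074228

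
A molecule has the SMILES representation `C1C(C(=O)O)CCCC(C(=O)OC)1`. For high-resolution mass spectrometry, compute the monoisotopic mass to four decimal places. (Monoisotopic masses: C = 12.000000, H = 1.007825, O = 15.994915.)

Atom tally by fragment:
  cyclohexane ring core → C:6 H:12
  (− 2 ring H displaced by substituents)
  + COOH → C:1 H:1 O:2
  + COOCH3 → C:2 H:3 O:2
Element totals:
  C: 9
  H: 14
  O: 4
Molecular formula: C9H14O4.
  M = 9(12.0) + 14(1.007825) + 4(15.994915)
    = 108.000000 + 14.109550 + 63.979660 = 186.089210

186.0892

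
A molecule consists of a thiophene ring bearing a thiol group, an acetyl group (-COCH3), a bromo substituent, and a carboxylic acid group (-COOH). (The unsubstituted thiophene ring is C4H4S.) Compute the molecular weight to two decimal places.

Atom tally by fragment:
  thiophene ring core → C:4 H:4 S:1
  (− 4 ring H displaced by substituents)
  + SH → S:1 H:1
  + COCH3 → C:2 H:3 O:1
  + Br → Br:1
  + COOH → C:1 H:1 O:2
Element totals:
  C: 7
  H: 5
  Br: 1
  O: 3
  S: 2
Molecular formula: C7H5BrO3S2.
  M = 7(12.011) + 5(1.008) + 79.904 + 3(15.999) + 2(32.06)
    = 84.077 + 5.040 + 79.904 + 47.997 + 64.120 = 281.138

281.14 g/mol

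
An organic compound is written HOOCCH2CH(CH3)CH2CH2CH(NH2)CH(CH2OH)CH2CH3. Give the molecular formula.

C11H23NO3

Atom tally by fragment:
  HOOCCH2 → C:2 H:3 O:2
  CH(CH3) → C:2 H:4
  CH2 → C:1 H:2
  CH2 → C:1 H:2
  CH(NH2) → C:1 H:3 N:1
  CH(CH2OH) → C:2 H:4 O:1
  CH2 → C:1 H:2
  CH3 → C:1 H:3
Element totals:
  C: 11
  H: 23
  N: 1
  O: 3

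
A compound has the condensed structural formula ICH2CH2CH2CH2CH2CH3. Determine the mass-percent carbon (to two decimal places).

Atom tally by fragment:
  ICH2 → C:1 H:2 I:1
  CH2 → C:1 H:2
  CH2 → C:1 H:2
  CH2 → C:1 H:2
  CH2 → C:1 H:2
  CH3 → C:1 H:3
Element totals:
  C: 6
  H: 13
  I: 1
Molecular formula: C6H13I.
Molar mass = 212.074 g/mol.
Mass from C: 6 × 12.011 = 72.066 g/mol.
%C = 72.066 / 212.074 × 100 = 33.98%.

33.98%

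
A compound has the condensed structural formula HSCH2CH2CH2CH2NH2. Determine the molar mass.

105.20 g/mol

Element totals:
  C: 4
  H: 11
  N: 1
  S: 1
Molecular formula: C4H11NS.
  M = 4(12.011) + 11(1.008) + 14.007 + 32.06
    = 48.044 + 11.088 + 14.007 + 32.060 = 105.199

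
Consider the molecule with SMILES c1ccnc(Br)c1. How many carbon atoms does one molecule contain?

Atom tally by fragment:
  pyridine ring core → C:5 H:5 N:1
  (− 1 ring H displaced by substituents)
  + Br → Br:1
Element totals:
  C: 5
  H: 4
  Br: 1
  N: 1

5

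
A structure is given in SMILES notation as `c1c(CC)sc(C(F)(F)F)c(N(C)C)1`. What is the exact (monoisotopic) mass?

223.0643

Atom tally by fragment:
  thiophene ring core → C:4 H:4 S:1
  (− 3 ring H displaced by substituents)
  + C2H5 → C:2 H:5
  + CF3 → C:1 F:3
  + N(CH3)2 → N:1 C:2 H:6
Element totals:
  C: 9
  H: 12
  F: 3
  N: 1
  S: 1
Molecular formula: C9H12F3NS.
  M = 9(12.0) + 12(1.007825) + 3(18.998403) + 14.003074 + 31.972071
    = 108.000000 + 12.093900 + 56.995209 + 14.003074 + 31.972071 = 223.064254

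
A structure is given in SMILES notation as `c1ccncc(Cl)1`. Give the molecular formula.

C5H4ClN

Atom tally by fragment:
  pyridine ring core → C:5 H:5 N:1
  (− 1 ring H displaced by substituents)
  + Cl → Cl:1
Element totals:
  C: 5
  H: 4
  Cl: 1
  N: 1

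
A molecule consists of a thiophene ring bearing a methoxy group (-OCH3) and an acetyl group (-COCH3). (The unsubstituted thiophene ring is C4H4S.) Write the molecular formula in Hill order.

Atom tally by fragment:
  thiophene ring core → C:4 H:4 S:1
  (− 2 ring H displaced by substituents)
  + OCH3 → C:1 H:3 O:1
  + COCH3 → C:2 H:3 O:1
Element totals:
  C: 7
  H: 8
  O: 2
  S: 1

C7H8O2S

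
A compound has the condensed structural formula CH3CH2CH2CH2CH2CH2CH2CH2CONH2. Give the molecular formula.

Atom tally by fragment:
  CH3 → C:1 H:3
  CH2 → C:1 H:2
  CH2 → C:1 H:2
  CH2 → C:1 H:2
  CH2 → C:1 H:2
  CH2 → C:1 H:2
  CH2 → C:1 H:2
  CH2CONH2 → C:2 H:4 O:1 N:1
Element totals:
  C: 9
  H: 19
  N: 1
  O: 1

C9H19NO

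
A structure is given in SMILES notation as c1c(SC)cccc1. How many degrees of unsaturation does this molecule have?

4

Atom tally by fragment:
  benzene ring core → C:6 H:6
  (− 1 ring H displaced by substituents)
  + SCH3 → C:1 H:3 S:1
Element totals:
  C: 7
  H: 8
  S: 1
Molecular formula: C7H8S.
DoU = (2C + 2 + N − H − X) / 2 = (2·7 + 2 + 0 − 8 − 0) / 2 = 4.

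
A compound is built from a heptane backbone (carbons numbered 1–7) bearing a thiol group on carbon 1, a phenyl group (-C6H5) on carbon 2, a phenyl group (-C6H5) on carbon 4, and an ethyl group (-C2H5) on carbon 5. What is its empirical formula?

C21H28S

Atom tally by fragment:
  HSCH2 → C:1 H:3 S:1
  CH(C6H5) → C:7 H:6
  CH2 → C:1 H:2
  CH(C6H5) → C:7 H:6
  CH(C2H5) → C:3 H:6
  CH2 → C:1 H:2
  CH3 → C:1 H:3
Element totals:
  C: 21
  H: 28
  S: 1
Molecular formula: C21H28S.
gcd of subscripts (21, 28, 1) = 1, so the empirical formula equals the molecular formula.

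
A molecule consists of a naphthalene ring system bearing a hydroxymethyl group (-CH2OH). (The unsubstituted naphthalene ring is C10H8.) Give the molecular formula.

C11H10O

Atom tally by fragment:
  naphthalene ring system core → C:10 H:8
  (− 1 ring H displaced by substituents)
  + CH2OH → C:1 H:3 O:1
Element totals:
  C: 11
  H: 10
  O: 1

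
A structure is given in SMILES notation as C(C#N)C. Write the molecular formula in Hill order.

Atom tally by fragment:
  NCCH2 → C:2 H:2 N:1
  CH3 → C:1 H:3
Element totals:
  C: 3
  H: 5
  N: 1

C3H5N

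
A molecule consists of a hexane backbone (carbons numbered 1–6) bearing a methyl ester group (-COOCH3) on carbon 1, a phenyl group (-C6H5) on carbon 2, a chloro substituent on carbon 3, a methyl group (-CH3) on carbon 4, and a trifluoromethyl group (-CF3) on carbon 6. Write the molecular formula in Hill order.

Atom tally by fragment:
  CH3OOCCH2 → C:3 H:5 O:2
  CH(C6H5) → C:7 H:6
  CH(Cl) → C:1 H:1 Cl:1
  CH(CH3) → C:2 H:4
  CH2 → C:1 H:2
  CH2CF3 → C:2 H:2 F:3
Element totals:
  C: 16
  H: 20
  Cl: 1
  F: 3
  O: 2

C16H20ClF3O2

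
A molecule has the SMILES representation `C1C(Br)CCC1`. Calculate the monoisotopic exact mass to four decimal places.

147.9888

Atom tally by fragment:
  cyclopentane ring core → C:5 H:10
  (− 1 ring H displaced by substituents)
  + Br → Br:1
Element totals:
  C: 5
  H: 9
  Br: 1
Molecular formula: C5H9Br.
  M = 5(12.0) + 9(1.007825) + 78.918338
    = 60.000000 + 9.070425 + 78.918338 = 147.988763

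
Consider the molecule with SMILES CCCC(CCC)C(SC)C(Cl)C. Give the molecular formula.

C11H23ClS

Atom tally by fragment:
  CH3 → C:1 H:3
  CH2 → C:1 H:2
  CH2 → C:1 H:2
  CH(CH2CH2CH3) → C:4 H:8
  CH(SCH3) → C:2 H:4 S:1
  CH(Cl) → C:1 H:1 Cl:1
  CH3 → C:1 H:3
Element totals:
  C: 11
  H: 23
  Cl: 1
  S: 1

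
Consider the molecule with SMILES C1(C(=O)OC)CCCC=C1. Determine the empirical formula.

C4H6O

Atom tally by fragment:
  cyclohexene ring core → C:6 H:10
  (− 1 ring H displaced by substituents)
  + COOCH3 → C:2 H:3 O:2
Element totals:
  C: 8
  H: 12
  O: 2
Molecular formula: C8H12O2.
gcd of subscripts = 2; dividing each by 2:
  C: 8/2 = 4
  H: 12/2 = 6
  O: 2/2 = 1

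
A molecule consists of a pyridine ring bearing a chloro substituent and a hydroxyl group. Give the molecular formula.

Atom tally by fragment:
  pyridine ring core → C:5 H:5 N:1
  (− 2 ring H displaced by substituents)
  + Cl → Cl:1
  + OH → O:1 H:1
Element totals:
  C: 5
  H: 4
  Cl: 1
  N: 1
  O: 1

C5H4ClNO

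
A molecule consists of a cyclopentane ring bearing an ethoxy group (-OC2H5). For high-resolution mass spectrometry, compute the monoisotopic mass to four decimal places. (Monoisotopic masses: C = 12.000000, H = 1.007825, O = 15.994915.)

Atom tally by fragment:
  cyclopentane ring core → C:5 H:10
  (− 1 ring H displaced by substituents)
  + OC2H5 → C:2 H:5 O:1
Element totals:
  C: 7
  H: 14
  O: 1
Molecular formula: C7H14O.
  M = 7(12.0) + 14(1.007825) + 15.994915
    = 84.000000 + 14.109550 + 15.994915 = 114.104465

114.1045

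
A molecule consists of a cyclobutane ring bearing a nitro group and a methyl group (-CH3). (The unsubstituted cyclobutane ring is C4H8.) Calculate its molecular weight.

Atom tally by fragment:
  cyclobutane ring core → C:4 H:8
  (− 2 ring H displaced by substituents)
  + NO2 → N:1 O:2
  + CH3 → C:1 H:3
Element totals:
  C: 5
  H: 9
  N: 1
  O: 2
Molecular formula: C5H9NO2.
  M = 5(12.011) + 9(1.008) + 14.007 + 2(15.999)
    = 60.055 + 9.072 + 14.007 + 31.998 = 115.132

115.13 g/mol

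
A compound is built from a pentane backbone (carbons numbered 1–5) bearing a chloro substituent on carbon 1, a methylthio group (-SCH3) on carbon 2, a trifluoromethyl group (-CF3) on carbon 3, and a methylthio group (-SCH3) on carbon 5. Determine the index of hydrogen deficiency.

Atom tally by fragment:
  ClCH2 → C:1 H:2 Cl:1
  CH(SCH3) → C:2 H:4 S:1
  CH(CF3) → C:2 H:1 F:3
  CH2 → C:1 H:2
  CH2SCH3 → C:2 H:5 S:1
Element totals:
  C: 8
  H: 14
  Cl: 1
  F: 3
  S: 2
Molecular formula: C8H14ClF3S2.
DoU = (2C + 2 + N − H − X) / 2 = (2·8 + 2 + 0 − 14 − 4) / 2 = 0.

0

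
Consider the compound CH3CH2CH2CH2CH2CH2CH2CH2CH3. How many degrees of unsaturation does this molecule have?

Atom tally by fragment:
  CH3 → C:1 H:3
  CH2 → C:1 H:2
  CH2 → C:1 H:2
  CH2 → C:1 H:2
  CH2 → C:1 H:2
  CH2 → C:1 H:2
  CH2 → C:1 H:2
  CH2 → C:1 H:2
  CH3 → C:1 H:3
Element totals:
  C: 9
  H: 20
Molecular formula: C9H20.
DoU = (2C + 2 + N − H − X) / 2 = (2·9 + 2 + 0 − 20 − 0) / 2 = 0.

0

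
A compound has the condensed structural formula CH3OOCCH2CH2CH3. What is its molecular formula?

Atom tally by fragment:
  CH3OOCCH2 → C:3 H:5 O:2
  CH2 → C:1 H:2
  CH3 → C:1 H:3
Element totals:
  C: 5
  H: 10
  O: 2

C5H10O2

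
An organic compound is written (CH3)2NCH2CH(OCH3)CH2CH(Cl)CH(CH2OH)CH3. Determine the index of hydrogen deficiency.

Atom tally by fragment:
  (CH3)2NCH2 → C:3 H:8 N:1
  CH(OCH3) → C:2 H:4 O:1
  CH2 → C:1 H:2
  CH(Cl) → C:1 H:1 Cl:1
  CH(CH2OH) → C:2 H:4 O:1
  CH3 → C:1 H:3
Element totals:
  C: 10
  H: 22
  Cl: 1
  N: 1
  O: 2
Molecular formula: C10H22ClNO2.
DoU = (2C + 2 + N − H − X) / 2 = (2·10 + 2 + 1 − 22 − 1) / 2 = 0.

0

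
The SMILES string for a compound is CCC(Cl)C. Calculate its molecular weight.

92.57 g/mol

Atom tally by fragment:
  CH3 → C:1 H:3
  CH2 → C:1 H:2
  CH(Cl) → C:1 H:1 Cl:1
  CH3 → C:1 H:3
Element totals:
  C: 4
  H: 9
  Cl: 1
Molecular formula: C4H9Cl.
  M = 4(12.011) + 9(1.008) + 35.45
    = 48.044 + 9.072 + 35.450 = 92.566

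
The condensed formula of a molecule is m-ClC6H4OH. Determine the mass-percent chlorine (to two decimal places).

27.58%

Element totals:
  C: 6
  H: 5
  Cl: 1
  O: 1
Molecular formula: C6H5ClO.
Molar mass = 128.555 g/mol.
Mass from Cl: 1 × 35.45 = 35.450 g/mol.
%Cl = 35.450 / 128.555 × 100 = 27.58%.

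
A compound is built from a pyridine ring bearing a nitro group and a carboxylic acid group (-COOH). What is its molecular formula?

C6H4N2O4

Atom tally by fragment:
  pyridine ring core → C:5 H:5 N:1
  (− 2 ring H displaced by substituents)
  + NO2 → N:1 O:2
  + COOH → C:1 H:1 O:2
Element totals:
  C: 6
  H: 4
  N: 2
  O: 4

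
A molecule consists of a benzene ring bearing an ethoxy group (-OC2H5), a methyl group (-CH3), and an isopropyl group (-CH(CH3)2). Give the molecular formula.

C12H18O

Atom tally by fragment:
  benzene ring core → C:6 H:6
  (− 3 ring H displaced by substituents)
  + OC2H5 → C:2 H:5 O:1
  + CH3 → C:1 H:3
  + CH(CH3)2 → C:3 H:7
Element totals:
  C: 12
  H: 18
  O: 1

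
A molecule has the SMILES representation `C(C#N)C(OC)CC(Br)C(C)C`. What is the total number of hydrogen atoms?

16

Atom tally by fragment:
  NCCH2 → C:2 H:2 N:1
  CH(OCH3) → C:2 H:4 O:1
  CH2 → C:1 H:2
  CH(Br) → C:1 H:1 Br:1
  CH(CH3) → C:2 H:4
  CH3 → C:1 H:3
Element totals:
  C: 9
  H: 16
  Br: 1
  N: 1
  O: 1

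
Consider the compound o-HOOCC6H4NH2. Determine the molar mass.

137.14 g/mol

Atom tally by fragment:
  benzene ring core → C:6 H:6
  (− 2 ring H displaced by substituents)
  + COOH → C:1 H:1 O:2
  + NH2 → N:1 H:2
Element totals:
  C: 7
  H: 7
  N: 1
  O: 2
Molecular formula: C7H7NO2.
  M = 7(12.011) + 7(1.008) + 14.007 + 2(15.999)
    = 84.077 + 7.056 + 14.007 + 31.998 = 137.138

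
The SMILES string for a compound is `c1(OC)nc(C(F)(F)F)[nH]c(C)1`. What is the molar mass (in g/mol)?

Atom tally by fragment:
  imidazole ring core → C:3 H:4 N:2
  (− 3 ring H displaced by substituents)
  + OCH3 → C:1 H:3 O:1
  + CF3 → C:1 F:3
  + CH3 → C:1 H:3
Element totals:
  C: 6
  H: 7
  F: 3
  N: 2
  O: 1
Molecular formula: C6H7F3N2O.
  M = 6(12.011) + 7(1.008) + 3(18.998) + 2(14.007) + 15.999
    = 72.066 + 7.056 + 56.994 + 28.014 + 15.999 = 180.129

180.13 g/mol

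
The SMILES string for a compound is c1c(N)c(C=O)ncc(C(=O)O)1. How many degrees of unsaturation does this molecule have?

Atom tally by fragment:
  pyridine ring core → C:5 H:5 N:1
  (− 3 ring H displaced by substituents)
  + NH2 → N:1 H:2
  + CHO → C:1 H:1 O:1
  + COOH → C:1 H:1 O:2
Element totals:
  C: 7
  H: 6
  N: 2
  O: 3
Molecular formula: C7H6N2O3.
DoU = (2C + 2 + N − H − X) / 2 = (2·7 + 2 + 2 − 6 − 0) / 2 = 6.

6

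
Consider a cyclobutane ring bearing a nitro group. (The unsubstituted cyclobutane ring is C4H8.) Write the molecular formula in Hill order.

C4H7NO2

Atom tally by fragment:
  cyclobutane ring core → C:4 H:8
  (− 1 ring H displaced by substituents)
  + NO2 → N:1 O:2
Element totals:
  C: 4
  H: 7
  N: 1
  O: 2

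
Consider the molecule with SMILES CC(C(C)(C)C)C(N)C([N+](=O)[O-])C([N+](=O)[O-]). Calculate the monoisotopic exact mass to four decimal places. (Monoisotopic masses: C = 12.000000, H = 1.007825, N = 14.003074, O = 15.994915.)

Atom tally by fragment:
  CH3 → C:1 H:3
  CH(C(CH3)3) → C:5 H:10
  CH(NH2) → C:1 H:3 N:1
  CH(NO2) → C:1 H:1 N:1 O:2
  CH2NO2 → C:1 H:2 N:1 O:2
Element totals:
  C: 9
  H: 19
  N: 3
  O: 4
Molecular formula: C9H19N3O4.
  M = 9(12.0) + 19(1.007825) + 3(14.003074) + 4(15.994915)
    = 108.000000 + 19.148675 + 42.009222 + 63.979660 = 233.137557

233.1376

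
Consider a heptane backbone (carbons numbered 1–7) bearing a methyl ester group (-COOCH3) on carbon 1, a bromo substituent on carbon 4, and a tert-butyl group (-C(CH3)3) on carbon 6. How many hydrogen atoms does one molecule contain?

Atom tally by fragment:
  CH3OOCCH2 → C:3 H:5 O:2
  CH2 → C:1 H:2
  CH2 → C:1 H:2
  CH(Br) → C:1 H:1 Br:1
  CH2 → C:1 H:2
  CH(C(CH3)3) → C:5 H:10
  CH3 → C:1 H:3
Element totals:
  C: 13
  H: 25
  Br: 1
  O: 2

25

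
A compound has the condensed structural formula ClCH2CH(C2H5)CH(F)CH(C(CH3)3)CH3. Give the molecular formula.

Atom tally by fragment:
  ClCH2 → C:1 H:2 Cl:1
  CH(C2H5) → C:3 H:6
  CH(F) → C:1 H:1 F:1
  CH(C(CH3)3) → C:5 H:10
  CH3 → C:1 H:3
Element totals:
  C: 11
  H: 22
  Cl: 1
  F: 1

C11H22ClF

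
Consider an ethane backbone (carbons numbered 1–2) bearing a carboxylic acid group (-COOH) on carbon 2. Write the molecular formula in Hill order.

C3H6O2

Atom tally by fragment:
  CH3 → C:1 H:3
  CH2COOH → C:2 H:3 O:2
Element totals:
  C: 3
  H: 6
  O: 2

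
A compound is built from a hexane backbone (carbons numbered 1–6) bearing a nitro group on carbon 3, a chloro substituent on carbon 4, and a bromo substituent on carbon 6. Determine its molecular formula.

C6H11BrClNO2

Atom tally by fragment:
  CH3 → C:1 H:3
  CH2 → C:1 H:2
  CH(NO2) → C:1 H:1 N:1 O:2
  CH(Cl) → C:1 H:1 Cl:1
  CH2 → C:1 H:2
  CH2Br → C:1 H:2 Br:1
Element totals:
  C: 6
  H: 11
  Br: 1
  Cl: 1
  N: 1
  O: 2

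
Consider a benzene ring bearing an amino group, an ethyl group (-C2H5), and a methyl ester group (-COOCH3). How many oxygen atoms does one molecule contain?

2

Atom tally by fragment:
  benzene ring core → C:6 H:6
  (− 3 ring H displaced by substituents)
  + NH2 → N:1 H:2
  + C2H5 → C:2 H:5
  + COOCH3 → C:2 H:3 O:2
Element totals:
  C: 10
  H: 13
  N: 1
  O: 2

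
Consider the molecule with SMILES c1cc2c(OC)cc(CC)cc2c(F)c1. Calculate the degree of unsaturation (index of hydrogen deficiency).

7

Atom tally by fragment:
  naphthalene ring system core → C:10 H:8
  (− 3 ring H displaced by substituents)
  + OCH3 → C:1 H:3 O:1
  + C2H5 → C:2 H:5
  + F → F:1
Element totals:
  C: 13
  H: 13
  F: 1
  O: 1
Molecular formula: C13H13FO.
DoU = (2C + 2 + N − H − X) / 2 = (2·13 + 2 + 0 − 13 − 1) / 2 = 7.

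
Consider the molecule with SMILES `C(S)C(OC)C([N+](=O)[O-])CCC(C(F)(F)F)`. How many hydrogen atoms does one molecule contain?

14

Atom tally by fragment:
  HSCH2 → C:1 H:3 S:1
  CH(OCH3) → C:2 H:4 O:1
  CH(NO2) → C:1 H:1 N:1 O:2
  CH2 → C:1 H:2
  CH2 → C:1 H:2
  CH2CF3 → C:2 H:2 F:3
Element totals:
  C: 8
  H: 14
  F: 3
  N: 1
  O: 3
  S: 1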